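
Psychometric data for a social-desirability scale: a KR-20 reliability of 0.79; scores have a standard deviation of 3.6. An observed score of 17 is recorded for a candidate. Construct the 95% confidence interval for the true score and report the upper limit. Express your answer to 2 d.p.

20.23

SEM = 3.600 · √(1 − 0.790) = 3.600 · √0.210 ≈ 3.600 · 0.458 ≈ 1.650
Margin = 1.96 · 1.650 ≈ 3.233
Upper limit = 17 + 3.233 ≈ 20.233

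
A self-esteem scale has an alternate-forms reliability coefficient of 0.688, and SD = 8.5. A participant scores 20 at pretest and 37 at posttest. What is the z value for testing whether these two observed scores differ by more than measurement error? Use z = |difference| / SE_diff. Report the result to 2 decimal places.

SEM = 8.5000 × √(1 − 0.6880) = 8.5000 × √0.3120 ≈ 8.5000 × 0.5586 ≈ 4.7478
SE_diff = SEM × √2 ≈ 4.7478 × 1.4142 ≈ 6.7145
z = |20 − 37| / 6.7145 = 17 / 6.7145 ≈ 2.5318

2.53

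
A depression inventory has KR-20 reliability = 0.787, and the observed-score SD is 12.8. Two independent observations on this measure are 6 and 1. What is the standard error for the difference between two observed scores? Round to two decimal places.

8.35

SEM = 12.800 * √(1 − 0.787) = 12.800 * √0.213 ≈ 12.800 * 0.462 ≈ 5.907
SE_diff = SEM * √2 ≈ 5.907 * 1.414 ≈ 8.354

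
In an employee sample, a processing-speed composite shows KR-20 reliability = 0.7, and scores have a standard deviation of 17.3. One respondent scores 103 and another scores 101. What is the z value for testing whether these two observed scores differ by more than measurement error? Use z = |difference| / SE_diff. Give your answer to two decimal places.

0.15

SEM = 17.300*√(1 − 0.700) ≈ 9.476
SE_diff = √2 * SEM ≈ 13.401
z = 2 / 13.401 ≈ 0.149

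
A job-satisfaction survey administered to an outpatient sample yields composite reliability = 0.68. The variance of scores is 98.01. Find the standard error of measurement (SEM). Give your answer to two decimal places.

σ = 98.01^(1/2) = 9.9000
SEM = 9.9000·√(1 − 0.6800) ≈ 5.6003

5.60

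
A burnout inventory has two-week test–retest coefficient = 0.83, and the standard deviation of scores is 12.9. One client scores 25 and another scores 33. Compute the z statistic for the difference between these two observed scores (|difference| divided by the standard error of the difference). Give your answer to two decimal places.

SEM = 12.900×√(1 − 0.830) ≈ 5.319
SE_diff = SEM × √2 ≈ 5.319 × 1.414 ≈ 7.522
z = |25 − 33| / 7.522 = 8 / 7.522 ≈ 1.064

1.06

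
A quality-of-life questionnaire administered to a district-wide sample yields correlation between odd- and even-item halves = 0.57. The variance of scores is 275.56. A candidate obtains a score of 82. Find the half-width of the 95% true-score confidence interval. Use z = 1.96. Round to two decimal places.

SD = √275.56 = 16.6000
r_full = 2·0.57 / (1 + 0.57) ≈ 0.7261
SEM = 16.6000 × √(1 − 0.7261) = 16.6000 × √0.2739 ≈ 16.6000 × 0.5233 ≈ 8.6875
1.96 × SEM ≈ 17.0274

17.03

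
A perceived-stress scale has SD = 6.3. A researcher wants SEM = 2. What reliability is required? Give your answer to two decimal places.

r = 1 − (2.0000/6.3)² ≈ 1 − 0.1008 ≈ 0.8992

0.90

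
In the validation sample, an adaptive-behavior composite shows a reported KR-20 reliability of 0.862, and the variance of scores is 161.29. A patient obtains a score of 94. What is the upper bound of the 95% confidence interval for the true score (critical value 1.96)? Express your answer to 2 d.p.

SD = √161.29 = 12.7000
SEM = 12.7000 · √(1 − 0.8620) = 12.7000 · √0.1380 ≈ 12.7000 · 0.3715 ≈ 4.7178
Margin = 1.96 · 4.7178 ≈ 9.2470
Upper bound: 94 + 9.2470 = 103.2470

103.25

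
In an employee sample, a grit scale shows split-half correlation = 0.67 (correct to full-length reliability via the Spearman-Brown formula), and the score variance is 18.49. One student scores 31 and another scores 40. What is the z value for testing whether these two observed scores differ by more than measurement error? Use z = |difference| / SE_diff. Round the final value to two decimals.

SD = √18.49 = 4.300
Full-length reliability (Spearman-Brown) = 2(0.67)/(1+0.67) ≈ 0.802
SEM = 4.300 × √(1 − 0.802) = 4.300 × √0.198 ≈ 4.300 × 0.445 ≈ 1.911
SE_diff = √2 × SEM ≈ 2.703
z = |31 − 40| / 2.703 = 9 / 2.703 ≈ 3.329

3.33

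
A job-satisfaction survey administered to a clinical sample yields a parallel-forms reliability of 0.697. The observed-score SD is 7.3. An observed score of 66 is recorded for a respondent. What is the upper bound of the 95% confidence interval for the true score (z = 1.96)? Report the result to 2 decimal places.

73.88

The standard error of measurement is 7.3000·√(1 − 0.6970) ≃ 7.3000·0.5505 ≃ 4.0183.
1.96 · SEM ≃ 7.8759
Upper bound: 66 + 7.8759 = 73.8759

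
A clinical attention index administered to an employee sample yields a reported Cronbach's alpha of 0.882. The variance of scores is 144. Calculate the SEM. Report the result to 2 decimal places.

4.12

σ = 144^(1/2) = 12.000
The standard error of measurement is 12.000*√(1 − 0.882) ≃ 12.000*0.344 ≃ 4.122.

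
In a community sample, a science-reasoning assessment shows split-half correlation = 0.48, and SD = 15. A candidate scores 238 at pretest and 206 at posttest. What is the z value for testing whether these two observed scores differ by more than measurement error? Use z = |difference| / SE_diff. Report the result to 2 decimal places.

Full-length reliability (Spearman-Brown) = 2(0.48)/(1+0.48) ≈ 0.64865
The standard error of measurement is 15.00000×√(1 − 0.64865) ≈ 15.00000×0.59275 ≈ 8.89123.
SE_diff = SEM × √2 ≈ 8.89123 × 1.41421 ≈ 12.57410
z = 32 / 12.57410 ≈ 2.54491

2.54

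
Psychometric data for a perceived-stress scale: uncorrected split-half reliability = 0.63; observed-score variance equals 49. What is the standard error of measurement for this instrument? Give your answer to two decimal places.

3.34

SD = √49 ≈ 7.0000
r_full = 2·0.63 / (1 + 0.63) ≈ 0.7730
SEM = 7.0000 · √(1 − 0.7730) = 7.0000 · √0.2270 ≈ 7.0000 · 0.4764 ≈ 3.3351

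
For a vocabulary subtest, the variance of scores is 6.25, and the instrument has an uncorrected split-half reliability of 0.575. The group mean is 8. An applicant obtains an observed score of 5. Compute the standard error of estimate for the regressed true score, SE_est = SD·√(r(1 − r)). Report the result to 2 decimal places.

1.11

SD = √6.25 = 2.5000
Full-length reliability (Spearman-Brown) = 2(0.575)/(1+0.575) ≃ 0.7302
SE_est = 2.5000·√[r(1 − r)] ≃ 1.1097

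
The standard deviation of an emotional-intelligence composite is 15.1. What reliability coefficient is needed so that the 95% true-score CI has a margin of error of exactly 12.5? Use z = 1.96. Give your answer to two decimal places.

0.82

Required SEM = 12.5 / 1.96 ≈ 6.3776
Required reliability = 1 − (SEM/SD)² = 1 − 0.1784 ≈ 0.8216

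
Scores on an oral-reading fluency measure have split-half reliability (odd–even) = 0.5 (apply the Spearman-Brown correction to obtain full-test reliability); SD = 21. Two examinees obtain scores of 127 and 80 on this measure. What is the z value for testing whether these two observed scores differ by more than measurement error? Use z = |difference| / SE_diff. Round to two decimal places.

2.74

Spearman-Brown: r = 2(0.5) / (1 + 0.5) = 1.00000 / 1.50000 ≃ 0.66667
SEM = 21.00000 · √(1 − 0.66667) = 21.00000 · √0.33333 ≃ 21.00000 · 0.57735 ≃ 12.12436
SE_diff = SEM · √2 ≃ 12.12436 · 1.41421 ≃ 17.14643
z = 47 / 17.14643 ≃ 2.74110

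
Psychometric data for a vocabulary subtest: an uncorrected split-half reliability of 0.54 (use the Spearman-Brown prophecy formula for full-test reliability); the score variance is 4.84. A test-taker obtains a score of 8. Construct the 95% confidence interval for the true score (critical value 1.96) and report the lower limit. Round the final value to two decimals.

5.64

SD = √4.84 = 2.2000
Spearman-Brown: r = 2(0.54) / (1 + 0.54) = 1.0800 / 1.5400 ≈ 0.7013
SEM = 2.2000 · √(1 − 0.7013) = 2.2000 · √0.2987 ≈ 2.2000 · 0.5465 ≈ 1.2024
Margin = 1.96 · 1.2024 ≈ 2.3567
Lower limit = 8 − 2.3567 ≈ 5.6433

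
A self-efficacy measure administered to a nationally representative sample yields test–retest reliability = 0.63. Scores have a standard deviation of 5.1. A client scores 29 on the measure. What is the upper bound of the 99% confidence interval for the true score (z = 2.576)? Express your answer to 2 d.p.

SEM = 5.100·√(1 − 0.630) ≃ 3.102
Margin = 2.576 · 3.102 ≃ 7.991
Upper bound: 29 + 7.991 = 36.991

36.99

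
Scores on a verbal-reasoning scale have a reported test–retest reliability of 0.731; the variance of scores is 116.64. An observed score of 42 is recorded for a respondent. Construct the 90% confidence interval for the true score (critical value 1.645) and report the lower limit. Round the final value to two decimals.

32.79

SD = √116.64 = 10.800
SEM = 10.800 · √(1 − 0.731) = 10.800 · √0.269 ≈ 10.800 · 0.519 ≈ 5.601
Half-width = 1.645·5.601 ≈ 9.214
Lower limit = 42 − 9.214 ≈ 32.786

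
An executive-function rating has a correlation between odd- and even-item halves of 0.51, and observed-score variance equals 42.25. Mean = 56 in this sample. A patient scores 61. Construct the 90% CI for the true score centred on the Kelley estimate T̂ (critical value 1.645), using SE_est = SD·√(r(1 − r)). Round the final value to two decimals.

[54.37, 64.38]

SD = √42.25 ≈ 6.5000
r_full = 2·0.51 / (1 + 0.51) ≈ 0.6755
Estimated true score = 0.6755×61 + (1 − 0.6755)×56 ≈ 59.3775
SE_est = SD × √(r(1 − r)) = 6.5000 × √0.2192 ≈ 6.5000 × 0.4682 ≈ 3.0432
CI = 59.3775 ± 1.645 × 3.0432 → [54.3714, 64.3836]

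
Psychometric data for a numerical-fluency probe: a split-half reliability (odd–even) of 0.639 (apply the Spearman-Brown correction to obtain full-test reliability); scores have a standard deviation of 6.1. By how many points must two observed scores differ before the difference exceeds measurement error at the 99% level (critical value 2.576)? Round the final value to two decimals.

Spearman-Brown: r = 2(0.639) / (1 + 0.639) = 1.2780 / 1.6390 ≈ 0.7797
SEM = 6.1000 × √(1 − 0.7797) = 6.1000 × √0.2203 ≈ 6.1000 × 0.4693 ≈ 2.8628
Standard error of the difference = 2.8628·√2 ≈ 4.0486
Smallest detectable difference = 2.576×4.0486 ≈ 10.4293

10.43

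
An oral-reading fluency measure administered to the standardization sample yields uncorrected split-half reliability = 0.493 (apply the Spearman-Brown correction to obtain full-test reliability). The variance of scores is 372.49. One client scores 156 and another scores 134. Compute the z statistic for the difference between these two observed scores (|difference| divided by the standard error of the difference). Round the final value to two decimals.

1.38

σ = 372.49^(1/2) = 19.300
r_full = 2·0.493 / (1 + 0.493) ≈ 0.660
The standard error of measurement is 19.300×√(1 − 0.660) ≈ 19.300×0.583 ≈ 11.247.
SE_diff = SEM × √2 ≈ 11.247 × 1.414 ≈ 15.905
z = 22 / 15.905 ≈ 1.383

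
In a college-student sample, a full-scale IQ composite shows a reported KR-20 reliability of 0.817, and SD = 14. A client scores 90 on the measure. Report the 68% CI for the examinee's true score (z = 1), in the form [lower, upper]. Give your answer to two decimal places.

SEM = 14.000 × √(1 − 0.817) = 14.000 × √0.183 ≈ 14.000 × 0.428 ≈ 5.989
1 × SEM ≈ 5.989
CI = 90 ± 5.989 → [84.011, 95.989]

[84.01, 95.99]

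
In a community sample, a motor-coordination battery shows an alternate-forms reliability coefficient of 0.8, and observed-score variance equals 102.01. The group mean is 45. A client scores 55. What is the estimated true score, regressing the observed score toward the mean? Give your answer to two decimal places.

T̂ = r·X + (1 − r)·M = 0.8000*55 + 0.2000*45 = 44.0000 + 9.0000 ≈ 53.0000

53.00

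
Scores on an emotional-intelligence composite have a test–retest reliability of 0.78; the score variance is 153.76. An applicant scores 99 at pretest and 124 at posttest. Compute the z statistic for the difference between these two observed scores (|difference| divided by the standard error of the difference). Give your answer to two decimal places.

3.04

σ = 153.76^(1/2) = 12.40000
SEM = 12.40000*√(1 − 0.78000) ≈ 5.81612
SE_diff = √2 * SEM ≈ 8.22523
z = 25 / 8.22523 ≈ 3.03943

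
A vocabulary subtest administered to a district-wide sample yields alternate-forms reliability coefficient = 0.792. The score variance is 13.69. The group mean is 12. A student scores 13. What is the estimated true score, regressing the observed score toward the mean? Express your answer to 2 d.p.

12.79

T̂ = r·X + (1 − r)·M = 0.7920×13 + 0.2080×12 = 10.2960 + 2.4960 ≈ 12.7920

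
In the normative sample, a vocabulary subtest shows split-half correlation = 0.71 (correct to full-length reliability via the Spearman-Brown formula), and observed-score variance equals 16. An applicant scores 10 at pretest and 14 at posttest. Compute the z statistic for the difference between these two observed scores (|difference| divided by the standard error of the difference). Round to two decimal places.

1.72

SD = √16 ≈ 4.0000
r_full = 2·0.71 / (1 + 0.71) ≈ 0.8304
SEM = 4.0000 · √(1 − 0.8304) = 4.0000 · √0.1696 ≈ 4.0000 · 0.4118 ≈ 1.6473
SE_diff = SEM · √2 ≈ 1.6473 · 1.4142 ≈ 2.3296
z = 4 / 2.3296 ≈ 1.7171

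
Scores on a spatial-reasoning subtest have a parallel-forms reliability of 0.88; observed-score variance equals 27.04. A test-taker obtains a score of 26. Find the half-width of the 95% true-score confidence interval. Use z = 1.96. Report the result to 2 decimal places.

3.53

SD = √27.04 = 5.20000
SEM = 5.20000·√(1 − 0.88000) ≃ 1.80133
Half-width = 1.96·1.80133 ≃ 3.53061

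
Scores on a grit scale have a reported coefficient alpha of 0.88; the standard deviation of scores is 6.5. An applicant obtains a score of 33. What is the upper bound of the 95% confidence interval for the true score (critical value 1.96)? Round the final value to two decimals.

The standard error of measurement is 6.500·√(1 − 0.880) ≈ 6.500·0.346 ≈ 2.252.
Margin = 1.96 · 2.252 ≈ 4.413
Upper bound: 33 + 4.413 = 37.413

37.41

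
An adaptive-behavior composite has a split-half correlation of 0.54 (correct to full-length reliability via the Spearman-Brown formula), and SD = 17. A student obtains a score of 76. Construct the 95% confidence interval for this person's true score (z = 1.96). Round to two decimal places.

[57.79, 94.21]

Full-length reliability (Spearman-Brown) = 2(0.54)/(1+0.54) ≃ 0.70130
SEM = 17.00000 × √(1 − 0.70130) = 17.00000 × √0.29870 ≃ 17.00000 × 0.54654 ≃ 9.29111
Margin = 1.96 × 9.29111 ≃ 18.21057
95% CI: 76 ± 18.21057 = [57.78943, 94.21057]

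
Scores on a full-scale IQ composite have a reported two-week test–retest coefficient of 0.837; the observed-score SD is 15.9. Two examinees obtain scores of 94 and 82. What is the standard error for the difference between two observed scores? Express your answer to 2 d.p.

9.08

The standard error of measurement is 15.9000·√(1 − 0.8370) ≃ 15.9000·0.4037 ≃ 6.4193.
Standard error of the difference = 6.4193·√2 ≃ 9.0783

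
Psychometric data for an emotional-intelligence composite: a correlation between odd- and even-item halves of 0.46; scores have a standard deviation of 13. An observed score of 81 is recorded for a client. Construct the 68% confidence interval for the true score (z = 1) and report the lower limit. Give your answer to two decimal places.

73.09

Full-length reliability (Spearman-Brown) = 2(0.46)/(1+0.46) ≈ 0.630
The standard error of measurement is 13.000·√(1 − 0.630) ≈ 13.000·0.608 ≈ 7.906.
Half-width = 1·7.906 ≈ 7.906
Lower limit = 81 − 7.906 ≈ 73.094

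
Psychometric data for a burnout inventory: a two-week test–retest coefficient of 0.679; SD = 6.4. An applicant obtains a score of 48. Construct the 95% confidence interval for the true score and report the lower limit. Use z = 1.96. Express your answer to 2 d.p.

40.89

SEM = 6.4000 * √(1 − 0.6790) = 6.4000 * √0.3210 ≈ 6.4000 * 0.5666 ≈ 3.6260
Half-width = 1.96*3.6260 ≈ 7.1070
Lower bound: 48 − 7.1070 = 40.8930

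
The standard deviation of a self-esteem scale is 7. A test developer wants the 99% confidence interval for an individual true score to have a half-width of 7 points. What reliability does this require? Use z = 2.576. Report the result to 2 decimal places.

0.85

SEM needed = half-width / z = 7/2.576 ≈ 2.717
r = 1 − (SEM / SD)² = 1 − (2.717 / 7)² ≈ 1 − 0.151 ≈ 0.849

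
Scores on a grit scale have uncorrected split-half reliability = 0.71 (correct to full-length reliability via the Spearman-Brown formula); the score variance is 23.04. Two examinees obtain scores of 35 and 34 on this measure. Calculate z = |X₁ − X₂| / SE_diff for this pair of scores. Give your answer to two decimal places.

0.36

σ = 23.04^(1/2) = 4.80000
Spearman-Brown: r = 2(0.71) / (1 + 0.71) = 1.42000 / 1.71000 ≈ 0.83041
The standard error of measurement is 4.80000*√(1 − 0.83041) ≈ 4.80000*0.41181 ≈ 1.97671.
Standard error of the difference = 1.97671·√2 ≈ 2.79549
z = 1 / 2.79549 ≈ 0.35772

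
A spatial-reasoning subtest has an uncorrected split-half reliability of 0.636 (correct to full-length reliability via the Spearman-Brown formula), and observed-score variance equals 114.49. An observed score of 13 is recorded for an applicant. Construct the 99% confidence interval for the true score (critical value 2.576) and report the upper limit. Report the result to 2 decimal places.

26.00

σ = 114.49^(1/2) = 10.7000
Full-length reliability (Spearman-Brown) = 2(0.636)/(1+0.636) ≈ 0.7775
SEM = 10.7000 * √(1 − 0.7775) = 10.7000 * √0.2225 ≈ 10.7000 * 0.4717 ≈ 5.0471
Margin = 2.576 * 5.0471 ≈ 13.0014
Upper limit = 13 + 13.0014 ≈ 26.0014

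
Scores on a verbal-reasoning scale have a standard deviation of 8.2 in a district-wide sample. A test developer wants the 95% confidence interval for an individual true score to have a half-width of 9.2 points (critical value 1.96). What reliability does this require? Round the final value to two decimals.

SEM needed = half-width / z = 9.2/1.96 ≃ 4.6939
r = 1 − (4.6939/8.2)² ≃ 1 − 0.3277 ≃ 0.6723

0.67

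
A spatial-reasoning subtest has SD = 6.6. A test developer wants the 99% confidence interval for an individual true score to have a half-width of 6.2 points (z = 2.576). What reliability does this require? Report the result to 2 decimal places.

SEM needed = half-width / z = 6.2/2.576 ≈ 2.407
r = 1 − (2.407/6.6)² ≈ 1 − 0.133 ≈ 0.867

0.87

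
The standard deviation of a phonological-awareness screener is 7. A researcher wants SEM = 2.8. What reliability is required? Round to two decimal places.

Required reliability = 1 − (SEM/SD)² = 1 − 0.1600 ≈ 0.8400

0.84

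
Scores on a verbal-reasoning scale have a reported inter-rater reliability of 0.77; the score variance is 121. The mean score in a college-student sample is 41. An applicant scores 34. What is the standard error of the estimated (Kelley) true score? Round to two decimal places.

4.63

σ = 121^(1/2) = 11.000
SE_est = 11.000·√[r(1 − r)] ≈ 4.629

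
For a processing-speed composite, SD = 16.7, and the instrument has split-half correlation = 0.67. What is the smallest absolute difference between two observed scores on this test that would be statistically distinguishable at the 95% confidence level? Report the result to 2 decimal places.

20.58

Spearman-Brown: r = 2(0.67) / (1 + 0.67) = 1.3400 / 1.6700 ≃ 0.8024
SEM = 16.7000·√(1 − 0.8024) ≃ 7.4236
SE_diff = SEM · √2 ≃ 7.4236 · 1.4142 ≃ 10.4986
Minimum reliable difference = 1.96 · SE_diff ≃ 1.96 · 10.4986 ≃ 20.5772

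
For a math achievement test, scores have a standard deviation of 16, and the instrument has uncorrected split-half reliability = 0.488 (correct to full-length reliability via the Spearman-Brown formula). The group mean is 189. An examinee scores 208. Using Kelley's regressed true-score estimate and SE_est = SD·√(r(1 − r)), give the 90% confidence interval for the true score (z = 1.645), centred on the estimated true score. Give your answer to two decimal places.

[188.96, 213.97]

Full-length reliability (Spearman-Brown) = 2(0.488)/(1+0.488) ≈ 0.656
Estimated true score = 0.656×208 + (1 − 0.656)×189 ≈ 201.462
SE_est = 16.000×√(0.656×0.344) ≈ 7.601
90% CI: 201.462 ± 12.504 ≈ (188.959, 213.966)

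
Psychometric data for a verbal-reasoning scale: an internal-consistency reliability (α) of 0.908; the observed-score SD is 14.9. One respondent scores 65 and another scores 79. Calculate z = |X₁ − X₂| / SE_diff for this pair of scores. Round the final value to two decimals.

2.19

SEM = 14.9000 * √(1 − 0.9080) = 14.9000 * √0.0920 ≈ 14.9000 * 0.3033 ≈ 4.5194
Standard error of the difference = 4.5194·√2 ≈ 6.3914
z = |65 − 79| / 6.3914 = 14 / 6.3914 ≈ 2.1904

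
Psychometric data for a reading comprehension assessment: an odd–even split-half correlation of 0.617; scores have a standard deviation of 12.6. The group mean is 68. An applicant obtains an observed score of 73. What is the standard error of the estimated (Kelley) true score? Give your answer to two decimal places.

r_full = 2·0.617 / (1 + 0.617) ≈ 0.763
SE_est = 12.600·√[r(1 − r)] ≈ 5.357

5.36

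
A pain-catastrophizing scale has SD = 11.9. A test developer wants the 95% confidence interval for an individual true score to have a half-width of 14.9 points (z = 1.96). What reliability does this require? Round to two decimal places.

0.59

SEM needed = half-width / z = 14.9/1.96 ≈ 7.602
Required reliability = 1 − (SEM/SD)² = 1 − 0.408 ≈ 0.592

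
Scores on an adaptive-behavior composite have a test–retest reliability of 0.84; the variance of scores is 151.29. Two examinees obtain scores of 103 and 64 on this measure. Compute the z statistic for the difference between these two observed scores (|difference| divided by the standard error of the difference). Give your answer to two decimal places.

5.61

SD = √151.29 = 12.300
SEM = 12.300 · √(1 − 0.840) = 12.300 · √0.160 ≈ 12.300 · 0.400 ≈ 4.920
Standard error of the difference = 4.920·√2 ≈ 6.958
z = 39 / 6.958 ≈ 5.605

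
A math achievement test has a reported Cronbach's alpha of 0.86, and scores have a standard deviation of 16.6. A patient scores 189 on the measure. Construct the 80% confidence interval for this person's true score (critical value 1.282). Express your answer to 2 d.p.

[181.04, 196.96]

SEM = 16.6000*√(1 − 0.8600) ≈ 6.2112
Margin = 1.282 * 6.2112 ≈ 7.9627
Interval: (181.0373, 196.9627)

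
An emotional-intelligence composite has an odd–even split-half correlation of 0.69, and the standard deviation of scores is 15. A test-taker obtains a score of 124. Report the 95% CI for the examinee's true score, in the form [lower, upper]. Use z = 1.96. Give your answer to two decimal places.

[111.41, 136.59]

Full-length reliability (Spearman-Brown) = 2(0.69)/(1+0.69) ≃ 0.8166
SEM = 15.0000 · √(1 − 0.8166) = 15.0000 · √0.1834 ≃ 15.0000 · 0.4283 ≃ 6.4243
Half-width = 1.96·6.4243 ≃ 12.5917
Interval: (111.4083, 136.5917)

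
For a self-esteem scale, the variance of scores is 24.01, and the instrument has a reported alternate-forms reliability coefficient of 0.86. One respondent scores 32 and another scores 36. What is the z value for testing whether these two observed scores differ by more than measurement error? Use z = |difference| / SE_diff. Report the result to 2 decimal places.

SD = √24.01 ≃ 4.9000
SEM = 4.9000 × √(1 − 0.8600) = 4.9000 × √0.1400 ≃ 4.9000 × 0.3742 ≃ 1.8334
SE_diff = √2 × SEM ≃ 2.5928
z = 4 / 2.5928 ≃ 1.5427

1.54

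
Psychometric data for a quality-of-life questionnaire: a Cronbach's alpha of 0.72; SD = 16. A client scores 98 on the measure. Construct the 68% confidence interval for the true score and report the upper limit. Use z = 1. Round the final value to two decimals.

SEM = 16.0000 * √(1 − 0.7200) = 16.0000 * √0.2800 ≈ 16.0000 * 0.5292 ≈ 8.4664
Half-width = 1*8.4664 ≈ 8.4664
Upper limit = 98 + 8.4664 ≈ 106.4664

106.47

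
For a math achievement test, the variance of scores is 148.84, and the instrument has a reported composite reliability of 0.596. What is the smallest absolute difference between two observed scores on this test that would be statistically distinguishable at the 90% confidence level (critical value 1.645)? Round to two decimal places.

SD = √148.84 = 12.200
SEM = 12.200 · √(1 − 0.596) = 12.200 · √0.404 ≃ 12.200 · 0.636 ≃ 7.754
SE_diff = SEM · √2 ≃ 7.754 · 1.414 ≃ 10.966
Smallest detectable difference = 1.645·10.966 ≃ 18.040

18.04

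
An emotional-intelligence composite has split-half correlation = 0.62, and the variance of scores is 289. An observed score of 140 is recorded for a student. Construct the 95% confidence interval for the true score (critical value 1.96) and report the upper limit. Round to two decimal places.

156.14

SD = √289 ≈ 17.0000
Full-length reliability (Spearman-Brown) = 2(0.62)/(1+0.62) ≈ 0.7654
The standard error of measurement is 17.0000×√(1 − 0.7654) ≈ 17.0000×0.4843 ≈ 8.2335.
Half-width = 1.96×8.2335 ≈ 16.1376
Upper limit = 140 + 16.1376 ≈ 156.1376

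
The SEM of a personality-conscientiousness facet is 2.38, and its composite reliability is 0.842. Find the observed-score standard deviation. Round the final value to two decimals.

SD = SEM / √(1 − r) = 2.38 / √0.158 ≈ 2.38 / 0.397 ≈ 5.988

5.99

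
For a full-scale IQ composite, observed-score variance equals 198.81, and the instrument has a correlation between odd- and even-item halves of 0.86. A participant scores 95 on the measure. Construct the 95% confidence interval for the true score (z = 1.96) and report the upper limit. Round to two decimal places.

102.58

σ = 198.81^(1/2) = 14.100
Spearman-Brown: r = 2(0.86) / (1 + 0.86) = 1.720 / 1.860 ≈ 0.925
SEM = 14.100 × √(1 − 0.925) = 14.100 × √0.075 ≈ 14.100 × 0.274 ≈ 3.868
Half-width = 1.96×3.868 ≈ 7.582
Upper bound: 95 + 7.582 = 102.582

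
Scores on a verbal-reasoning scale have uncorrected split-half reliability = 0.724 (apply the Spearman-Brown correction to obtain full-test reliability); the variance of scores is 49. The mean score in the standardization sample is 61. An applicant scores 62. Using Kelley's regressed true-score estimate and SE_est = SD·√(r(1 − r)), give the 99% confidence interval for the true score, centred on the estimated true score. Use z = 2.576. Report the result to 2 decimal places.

SD = √49 = 7.00000
Spearman-Brown: r = 2(0.724) / (1 + 0.724) = 1.44800 / 1.72400 ≈ 0.83991
T̂ = 0.83991(62) + 0.16009(61) ≈ 61.83991
SE_est = SD · √(r(1 − r)) = 7.00000 · √0.13446 ≈ 7.00000 · 0.36669 ≈ 2.56684
CI = 61.83991 ± 2.576 · 2.56684 → [55.22772, 68.45210]

[55.23, 68.45]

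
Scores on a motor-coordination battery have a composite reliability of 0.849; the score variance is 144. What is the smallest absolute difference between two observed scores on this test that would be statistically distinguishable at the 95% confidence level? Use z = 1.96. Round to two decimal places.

12.93

SD = √144 ≃ 12.000
SEM = 12.000·√(1 − 0.849) ≃ 4.663
Standard error of the difference = 4.663·√2 ≃ 6.595
Minimum reliable difference = 1.96 · SE_diff ≃ 1.96 · 6.595 ≃ 12.925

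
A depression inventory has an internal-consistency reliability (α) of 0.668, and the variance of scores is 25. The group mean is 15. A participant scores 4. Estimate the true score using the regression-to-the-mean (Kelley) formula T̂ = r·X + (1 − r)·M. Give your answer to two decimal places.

7.65

T̂ = 0.668(4) + 0.332(15) ≈ 7.652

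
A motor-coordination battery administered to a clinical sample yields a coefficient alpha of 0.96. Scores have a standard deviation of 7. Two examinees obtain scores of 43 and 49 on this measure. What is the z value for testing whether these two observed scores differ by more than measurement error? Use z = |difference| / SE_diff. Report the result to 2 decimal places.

3.03

SEM = 7.00000 * √(1 − 0.96000) = 7.00000 * √0.04000 ≃ 7.00000 * 0.20000 ≃ 1.40000
SE_diff = √2 * SEM ≃ 1.97990
z = |43 − 49| / 1.97990 = 6 / 1.97990 ≃ 3.03046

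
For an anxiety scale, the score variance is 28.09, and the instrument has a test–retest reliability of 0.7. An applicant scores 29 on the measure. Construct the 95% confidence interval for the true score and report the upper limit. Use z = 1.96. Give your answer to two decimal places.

SD = √28.09 = 5.300
The standard error of measurement is 5.300*√(1 − 0.700) ≈ 5.300*0.548 ≈ 2.903.
1.96 * SEM ≈ 5.690
Upper bound: 29 + 5.690 = 34.690

34.69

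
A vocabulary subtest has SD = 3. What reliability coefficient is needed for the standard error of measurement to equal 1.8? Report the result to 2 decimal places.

0.64

r = 1 − (1.800/3)² ≃ 1 − 0.360 ≃ 0.640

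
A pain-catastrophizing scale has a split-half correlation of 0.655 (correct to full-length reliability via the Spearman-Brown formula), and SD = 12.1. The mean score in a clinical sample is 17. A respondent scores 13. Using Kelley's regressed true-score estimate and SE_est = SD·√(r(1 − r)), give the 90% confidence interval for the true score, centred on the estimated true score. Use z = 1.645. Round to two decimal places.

[5.75, 21.92]

Full-length reliability (Spearman-Brown) = 2(0.655)/(1+0.655) ≈ 0.79154
T̂ = r·X + (1 − r)·M = 0.79154·13 + 0.20846·17 ≈ 10.29003 + 3.54381 ≈ 13.83384
SE_est = SD · √(r(1 − r)) = 12.10000 · √0.16500 ≈ 12.10000 · 0.40621 ≈ 4.91510
90% CI: 13.83384 ± 8.08534 ≈ (5.74849, 21.91918)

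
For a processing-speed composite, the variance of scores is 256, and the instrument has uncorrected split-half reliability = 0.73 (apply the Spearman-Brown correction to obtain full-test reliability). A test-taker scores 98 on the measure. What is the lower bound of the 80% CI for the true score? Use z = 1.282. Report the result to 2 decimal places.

SD = √256 ≃ 16.00000
Spearman-Brown: r = 2(0.73) / (1 + 0.73) = 1.46000 / 1.73000 ≃ 0.84393
SEM = 16.00000 × √(1 − 0.84393) = 16.00000 × √0.15607 ≃ 16.00000 × 0.39506 ≃ 6.32090
Half-width = 1.282×6.32090 ≃ 8.10339
Lower bound: 98 − 8.10339 = 89.89661

89.90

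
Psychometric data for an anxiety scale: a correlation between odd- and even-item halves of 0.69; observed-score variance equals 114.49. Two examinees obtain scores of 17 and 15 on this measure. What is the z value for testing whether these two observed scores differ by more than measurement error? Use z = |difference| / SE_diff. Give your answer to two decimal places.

0.31

SD = √114.49 ≈ 10.700
Full-length reliability (Spearman-Brown) = 2(0.69)/(1+0.69) ≈ 0.817
SEM = 10.700×√(1 − 0.817) ≈ 4.583
SE_diff = √2 × SEM ≈ 6.481
z = 2 / 6.481 ≈ 0.309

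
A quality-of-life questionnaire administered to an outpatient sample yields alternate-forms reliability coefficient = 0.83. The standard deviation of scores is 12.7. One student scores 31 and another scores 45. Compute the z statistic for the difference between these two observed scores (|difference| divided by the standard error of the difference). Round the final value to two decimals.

SEM = 12.7000 * √(1 − 0.8300) = 12.7000 * √0.1700 ≃ 12.7000 * 0.4123 ≃ 5.2363
SE_diff = SEM * √2 ≃ 5.2363 * 1.4142 ≃ 7.4053
z = |31 − 45| / 7.4053 = 14 / 7.4053 ≃ 1.8905

1.89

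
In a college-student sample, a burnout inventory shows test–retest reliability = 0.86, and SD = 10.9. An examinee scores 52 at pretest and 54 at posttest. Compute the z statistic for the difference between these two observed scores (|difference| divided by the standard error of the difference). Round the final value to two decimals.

0.35

SEM = 10.9000 · √(1 − 0.8600) = 10.9000 · √0.1400 ≈ 10.9000 · 0.3742 ≈ 4.0784
SE_diff = √2 · SEM ≈ 5.7677
z = 2 / 5.7677 ≈ 0.3468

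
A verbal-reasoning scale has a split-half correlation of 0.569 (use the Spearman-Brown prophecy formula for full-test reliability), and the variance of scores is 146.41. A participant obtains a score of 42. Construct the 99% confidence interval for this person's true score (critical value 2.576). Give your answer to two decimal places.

SD = √146.41 ≈ 12.100
Full-length reliability (Spearman-Brown) = 2(0.569)/(1+0.569) ≈ 0.725
SEM = 12.100 · √(1 − 0.725) = 12.100 · √0.275 ≈ 12.100 · 0.524 ≈ 6.342
Half-width = 2.576·6.342 ≈ 16.336
CI = 42 ± 16.336 → [25.664, 58.336]

[25.66, 58.34]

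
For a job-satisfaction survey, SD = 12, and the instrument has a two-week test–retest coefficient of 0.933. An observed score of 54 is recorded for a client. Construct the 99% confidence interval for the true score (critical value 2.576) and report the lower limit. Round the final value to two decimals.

SEM = 12.0000*√(1 − 0.9330) ≈ 3.1061
Half-width = 2.576*3.1061 ≈ 8.0014
Lower limit = 54 − 8.0014 ≈ 45.9986

46.00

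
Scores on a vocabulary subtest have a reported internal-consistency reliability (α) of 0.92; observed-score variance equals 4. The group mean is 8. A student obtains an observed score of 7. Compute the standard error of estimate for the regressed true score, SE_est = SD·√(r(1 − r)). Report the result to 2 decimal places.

σ = 4^(1/2) = 2.00000
SE_est = SD * √(r(1 − r)) = 2.00000 * √0.07360 ≈ 2.00000 * 0.27129 ≈ 0.54259

0.54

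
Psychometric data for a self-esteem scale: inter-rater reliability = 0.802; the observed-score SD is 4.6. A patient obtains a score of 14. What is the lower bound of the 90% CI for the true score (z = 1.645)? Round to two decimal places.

The standard error of measurement is 4.6000×√(1 − 0.8020) ≈ 4.6000×0.4450 ≈ 2.0469.
Margin = 1.645 × 2.0469 ≈ 3.3671
Lower limit = 14 − 3.3671 ≈ 10.6329

10.63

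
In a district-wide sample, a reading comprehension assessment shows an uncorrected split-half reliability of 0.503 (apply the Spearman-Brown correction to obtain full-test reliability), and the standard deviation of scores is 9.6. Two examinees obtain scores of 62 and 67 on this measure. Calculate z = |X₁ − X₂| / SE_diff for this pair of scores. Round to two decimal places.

r_full = 2·0.503 / (1 + 0.503) ≈ 0.669
SEM = 9.600×√(1 − 0.669) ≈ 5.520
Standard error of the difference = 5.520·√2 ≈ 7.807
z = |62 − 67| / 7.807 = 5 / 7.807 ≈ 0.640

0.64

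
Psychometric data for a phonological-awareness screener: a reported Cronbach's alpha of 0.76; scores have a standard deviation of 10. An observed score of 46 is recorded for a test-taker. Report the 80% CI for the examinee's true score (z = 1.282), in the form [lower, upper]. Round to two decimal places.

[39.72, 52.28]

SEM = 10.000 * √(1 − 0.760) = 10.000 * √0.240 ≈ 10.000 * 0.490 ≈ 4.899
1.282 * SEM ≈ 6.280
CI = 46 ± 6.280 → [39.720, 52.280]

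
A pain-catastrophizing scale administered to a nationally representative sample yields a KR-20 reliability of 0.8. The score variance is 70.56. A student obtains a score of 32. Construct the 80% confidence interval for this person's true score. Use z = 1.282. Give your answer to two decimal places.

SD = √70.56 ≈ 8.4000
SEM = 8.4000 · √(1 − 0.8000) = 8.4000 · √0.2000 ≈ 8.4000 · 0.4472 ≈ 3.7566
Half-width = 1.282·3.7566 ≈ 4.8160
80% CI: 32 ± 4.8160 = [27.1840, 36.8160]

[27.18, 36.82]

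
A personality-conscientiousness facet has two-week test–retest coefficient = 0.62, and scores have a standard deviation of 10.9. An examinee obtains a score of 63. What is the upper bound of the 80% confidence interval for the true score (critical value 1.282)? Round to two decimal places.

The standard error of measurement is 10.90000·√(1 − 0.62000) ≈ 10.90000·0.61644 ≈ 6.71921.
Half-width = 1.282·6.71921 ≈ 8.61403
Upper limit = 63 + 8.61403 ≈ 71.61403

71.61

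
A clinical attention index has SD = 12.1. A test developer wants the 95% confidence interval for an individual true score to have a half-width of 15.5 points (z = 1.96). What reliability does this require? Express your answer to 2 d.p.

0.57

SEM needed = half-width / z = 15.5/1.96 ≈ 7.9082
r = 1 − (SEM / SD)² = 1 − (7.9082 / 12.1)² ≈ 1 − 0.4272 ≈ 0.5728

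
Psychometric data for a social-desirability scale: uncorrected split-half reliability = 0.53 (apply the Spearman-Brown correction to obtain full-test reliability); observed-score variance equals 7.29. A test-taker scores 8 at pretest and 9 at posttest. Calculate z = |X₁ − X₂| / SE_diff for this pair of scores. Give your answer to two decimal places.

SD = √7.29 = 2.700
Full-length reliability (Spearman-Brown) = 2(0.53)/(1+0.53) ≈ 0.693
SEM = 2.700·√(1 − 0.693) ≈ 1.496
Standard error of the difference = 1.496·√2 ≈ 2.116
z = 1 / 2.116 ≈ 0.473

0.47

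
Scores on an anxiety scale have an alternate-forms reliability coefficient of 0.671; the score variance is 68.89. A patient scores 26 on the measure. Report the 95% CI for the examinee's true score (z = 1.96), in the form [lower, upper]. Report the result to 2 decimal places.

SD = √68.89 ≈ 8.3000
The standard error of measurement is 8.3000×√(1 − 0.6710) ≈ 8.3000×0.5736 ≈ 4.7608.
1.96 × SEM ≈ 9.3311
95% CI: 26 ± 9.3311 = [16.6689, 35.3311]

[16.67, 35.33]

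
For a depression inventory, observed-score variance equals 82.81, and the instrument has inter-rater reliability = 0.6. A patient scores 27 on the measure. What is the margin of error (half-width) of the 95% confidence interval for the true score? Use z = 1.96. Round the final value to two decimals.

11.28

SD = √82.81 = 9.1000
SEM = 9.1000 × √(1 − 0.6000) = 9.1000 × √0.4000 ≈ 9.1000 × 0.6325 ≈ 5.7553
Half-width = 1.96×5.7553 ≈ 11.2805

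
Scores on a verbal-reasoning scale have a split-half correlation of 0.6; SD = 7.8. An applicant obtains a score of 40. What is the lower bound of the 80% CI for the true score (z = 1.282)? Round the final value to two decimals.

Full-length reliability (Spearman-Brown) = 2(0.6)/(1+0.6) ≈ 0.7500
SEM = 7.8000 * √(1 − 0.7500) = 7.8000 * √0.2500 ≈ 7.8000 * 0.5000 ≈ 3.9000
Half-width = 1.282*3.9000 ≈ 4.9998
Lower limit = 40 − 4.9998 ≈ 35.0002

35.00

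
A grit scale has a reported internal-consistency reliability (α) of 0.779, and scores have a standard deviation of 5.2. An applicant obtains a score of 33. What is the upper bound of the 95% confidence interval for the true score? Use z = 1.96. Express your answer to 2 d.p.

SEM = 5.200 · √(1 − 0.779) = 5.200 · √0.221 ≈ 5.200 · 0.470 ≈ 2.445
Half-width = 1.96·2.445 ≈ 4.791
Upper limit = 33 + 4.791 ≈ 37.791

37.79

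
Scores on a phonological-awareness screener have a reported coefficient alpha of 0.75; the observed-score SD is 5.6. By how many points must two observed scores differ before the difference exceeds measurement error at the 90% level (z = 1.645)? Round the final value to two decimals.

SEM = 5.600 * √(1 − 0.750) = 5.600 * √0.250 ≈ 5.600 * 0.500 ≈ 2.800
Standard error of the difference = 2.800·√2 ≈ 3.960
Minimum reliable difference = 1.645 * SE_diff ≈ 1.645 * 3.960 ≈ 6.514

6.51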